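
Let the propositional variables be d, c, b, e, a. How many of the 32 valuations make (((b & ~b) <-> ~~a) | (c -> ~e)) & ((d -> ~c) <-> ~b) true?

Initial set: {T ((((b & ~b) <-> ~~a) | (c -> ~e)) & ((d -> ~c) <-> ~b))}.
T ((((b & ~b) <-> ~~a) | (c -> ~e)) & ((d -> ~c) <-> ~b)): α-rule — add T (((b & ~b) <-> ~~a) | (c -> ~e)), T ((d -> ~c) <-> ~b).
T (((b & ~b) <-> ~~a) | (c -> ~e)): β-rule — branch into T ((b & ~b) <-> ~~a)  //  T (c -> ~e).
  branch 1 (add T ((b & ~b) <-> ~~a)):
    T ((d -> ~c) <-> ~b): β-rule — branch into T (d -> ~c), T ~b  //  F (d -> ~c), F ~b.
      branch 1.1 (add T (d -> ~c), T ~b):
        T ((b & ~b) <-> ~~a): β-rule — branch into T (b & ~b), T ~~a  //  F (b & ~b), F ~~a.
          branch 1.1.1 (add T (b & ~b), T ~~a):
            T (b & ~b): α-rule — add T b, T ~b.
            × closes — contains both b and ~b.
          branch 1.1.2 (add F (b & ~b), F ~~a):
            F ~~a: drop double negation, giving F a.
            T (d -> ~c): β-rule — branch into F d  //  T ~c.
              branch 1.1.2.1 (add F d):
                F (b & ~b): β-rule — branch into F b  //  F ~b.
                  branch 1.1.2.1.1 (add F b):
                    ○ open, literals {a=false, b=false, d=false}.
                  branch 1.1.2.1.2 (add F ~b):
                    × closes — contains both b and ~b.
              branch 1.1.2.2 (add T ~c):
                F (b & ~b): β-rule — branch into F b  //  F ~b.
                  branch 1.1.2.2.1 (add F b):
                    ○ open, literals {a=false, b=false, c=false}.
                  branch 1.1.2.2.2 (add F ~b):
                    × closes — contains both b and ~b.
      branch 1.2 (add F (d -> ~c), F ~b):
        F (d -> ~c): α-rule — add T d, F ~c.
        T ((b & ~b) <-> ~~a): β-rule — branch into T (b & ~b), T ~~a  //  F (b & ~b), F ~~a.
          branch 1.2.1 (add T (b & ~b), T ~~a):
            T (b & ~b): α-rule — add T b, T ~b.
            × closes — contains both b and ~b.
          branch 1.2.2 (add F (b & ~b), F ~~a):
            F ~~a: drop double negation, giving F a.
            F (b & ~b): β-rule — branch into F b  //  F ~b.
              branch 1.2.2.1 (add F b):
                × closes — contains both b and ~b.
              branch 1.2.2.2 (add F ~b):
                ○ open, literals {a=false, b=true, c=true, d=true}.
  branch 2 (add T (c -> ~e)):
    T ((d -> ~c) <-> ~b): β-rule — branch into T (d -> ~c), T ~b  //  F (d -> ~c), F ~b.
      branch 2.1 (add T (d -> ~c), T ~b):
        T (c -> ~e): β-rule — branch into F c  //  T ~e.
          branch 2.1.1 (add F c):
            T (d -> ~c): β-rule — branch into F d  //  T ~c.
              branch 2.1.1.1 (add F d):
                ○ open, literals {b=false, c=false, d=false}.
              branch 2.1.1.2 (add T ~c):
                ○ open, literals {b=false, c=false}.
          branch 2.1.2 (add T ~e):
            T (d -> ~c): β-rule — branch into F d  //  T ~c.
              branch 2.1.2.1 (add F d):
                ○ open, literals {b=false, d=false, e=false}.
              branch 2.1.2.2 (add T ~c):
                ○ open, literals {b=false, c=false, e=false}.
      branch 2.2 (add F (d -> ~c), F ~b):
        F (d -> ~c): α-rule — add T d, F ~c.
        T (c -> ~e): β-rule — branch into F c  //  T ~e.
          branch 2.2.1 (add F c):
            × closes — contains both c and ~c.
          branch 2.2.2 (add T ~e):
            ○ open, literals {b=true, c=true, d=true, e=false}.
6 branches closed, 8 open.
Each open branch fixes some atoms; the unmentioned ones are free. Counting distinct full assignments: branch {a=false, b=false, d=false} (c, e) contributes 4 new; branch {a=false, b=false, c=false} (d, e) contributes 2 new; branch {a=false, b=true, c=true, d=true} (e) contributes 2 new; branch {b=false, c=false, d=false} (e, a) contributes 2 new; branch {b=false, c=false} (d, e, a) contributes 2 new; branch {b=false, d=false, e=false} (c, a) contributes 1 new; branch {b=false, c=false, e=false} (d, a) contributes 0 new; branch {b=true, c=true, d=true, e=false} (a) contributes 1 new. Total: 14.

14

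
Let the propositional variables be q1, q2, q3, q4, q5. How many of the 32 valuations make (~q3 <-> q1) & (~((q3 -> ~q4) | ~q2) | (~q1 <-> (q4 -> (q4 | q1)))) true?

Initial set: {((~q3 <-> q1) & (~((q3 -> ~q4) | ~q2) | (~q1 <-> (q4 -> (q4 | q1)))))}.
((~q3 <-> q1) & (~((q3 -> ~q4) | ~q2) | (~q1 <-> (q4 -> (q4 | q1))))): α-rule — add (~q3 <-> q1), (~((q3 -> ~q4) | ~q2) | (~q1 <-> (q4 -> (q4 | q1)))).
(~q3 <-> q1): β-rule — branch into ~q3, q1  //  ~~q3, ~q1.
  branch 1 (add ~q3, q1):
    (~((q3 -> ~q4) | ~q2) | (~q1 <-> (q4 -> (q4 | q1)))): β-rule — branch into ~((q3 -> ~q4) | ~q2)  //  (~q1 <-> (q4 -> (q4 | q1))).
      branch 1.1 (add ~((q3 -> ~q4) | ~q2)):
        ~((q3 -> ~q4) | ~q2): α-rule — add ~(q3 -> ~q4), ~~q2.
        ~(q3 -> ~q4): α-rule — add q3, ~~q4.
        × closes — contains both q3 and ~q3.
      branch 1.2 (add (~q1 <-> (q4 -> (q4 | q1)))):
        (~q1 <-> (q4 -> (q4 | q1))): β-rule — branch into ~q1, (q4 -> (q4 | q1))  //  ~~q1, ~(q4 -> (q4 | q1)).
          branch 1.2.1 (add ~q1, (q4 -> (q4 | q1))):
            × closes — contains both q1 and ~q1.
          branch 1.2.2 (add ~~q1, ~(q4 -> (q4 | q1))):
            ~(q4 -> (q4 | q1)): α-rule — add q4, ~(q4 | q1).
            ~(q4 | q1): α-rule — add ~q4, ~q1.
            × closes — contains both q4 and ~q4.
  branch 2 (add ~~q3, ~q1):
    (~((q3 -> ~q4) | ~q2) | (~q1 <-> (q4 -> (q4 | q1)))): β-rule — branch into ~((q3 -> ~q4) | ~q2)  //  (~q1 <-> (q4 -> (q4 | q1))).
      branch 2.1 (add ~((q3 -> ~q4) | ~q2)):
        ~((q3 -> ~q4) | ~q2): α-rule — add ~(q3 -> ~q4), ~~q2.
        ~(q3 -> ~q4): α-rule — add q3, ~~q4.
        ○ open, literals {q1=false, q2=true, q3=true, q4=true}.
      branch 2.2 (add (~q1 <-> (q4 -> (q4 | q1)))):
        (~q1 <-> (q4 -> (q4 | q1))): β-rule — branch into ~q1, (q4 -> (q4 | q1))  //  ~~q1, ~(q4 -> (q4 | q1)).
          branch 2.2.1 (add ~q1, (q4 -> (q4 | q1))):
            (q4 -> (q4 | q1)): β-rule — branch into ~q4  //  (q4 | q1).
              branch 2.2.1.1 (add ~q4):
                ○ open, literals {q1=false, q3=true, q4=false}.
              branch 2.2.1.2 (add (q4 | q1)):
                (q4 | q1): β-rule — branch into q4  //  q1.
                  branch 2.2.1.2.1 (add q4):
                    ○ open, literals {q1=false, q3=true, q4=true}.
                  branch 2.2.1.2.2 (add q1):
                    × closes — contains both q1 and ~q1.
          branch 2.2.2 (add ~~q1, ~(q4 -> (q4 | q1))):
            × closes — contains both q1 and ~q1.
5 branches closed, 3 open.
Each open branch fixes some atoms; the unmentioned ones are free. Counting distinct full assignments: branch {q1=false, q2=true, q3=true, q4=true} (q5) contributes 2 new; branch {q1=false, q3=true, q4=false} (q2, q5) contributes 4 new; branch {q1=false, q3=true, q4=true} (q2, q5) contributes 2 new. Total: 8.

8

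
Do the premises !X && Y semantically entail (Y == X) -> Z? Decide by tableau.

Yes

Initial set: {(!X && Y); !((Y == X) -> Z)}.
(!X && Y): α-rule — add !X, Y.
!((Y == X) -> Z): α-rule — add (Y == X), !Z.
(Y == X): β-rule — branch into Y, X  //  !Y, !X.
  branch 1 (add Y, X):
    × closes — contains both X and !X.
  branch 2 (add !Y, !X):
    × closes — contains both Y and !Y.
All 2 branches close.
Every branch closed, so the premises entail the conclusion.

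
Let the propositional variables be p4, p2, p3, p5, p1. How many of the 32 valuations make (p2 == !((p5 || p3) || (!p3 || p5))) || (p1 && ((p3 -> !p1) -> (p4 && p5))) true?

Initial set: {((p2 == !((p5 || p3) || (!p3 || p5))) || (p1 && ((p3 -> !p1) -> (p4 && p5))))}.
((p2 == !((p5 || p3) || (!p3 || p5))) || (p1 && ((p3 -> !p1) -> (p4 && p5)))): β-rule — branch into (p2 == !((p5 || p3) || (!p3 || p5)))  //  (p1 && ((p3 -> !p1) -> (p4 && p5))).
  branch 1 (add (p2 == !((p5 || p3) || (!p3 || p5)))):
    (p2 == !((p5 || p3) || (!p3 || p5))): β-rule — branch into p2, !((p5 || p3) || (!p3 || p5))  //  !p2, !!((p5 || p3) || (!p3 || p5)).
      branch 1.1 (add p2, !((p5 || p3) || (!p3 || p5))):
        !((p5 || p3) || (!p3 || p5)): α-rule — add !(p5 || p3), !(!p3 || p5).
        !(p5 || p3): α-rule — add !p5, !p3.
        !(!p3 || p5): α-rule — add !!p3, !p5.
        × closes — contains both p3 and !p3.
      branch 1.2 (add !p2, !!((p5 || p3) || (!p3 || p5))):
        !!((p5 || p3) || (!p3 || p5)): β-rule — branch into (p5 || p3)  //  (!p3 || p5).
          branch 1.2.1 (add (p5 || p3)):
            (p5 || p3): β-rule — branch into p5  //  p3.
              branch 1.2.1.1 (add p5):
                ○ open, literals {p2=false, p5=true}.
              branch 1.2.1.2 (add p3):
                ○ open, literals {p2=false, p3=true}.
          branch 1.2.2 (add (!p3 || p5)):
            (!p3 || p5): β-rule — branch into !p3  //  p5.
              branch 1.2.2.1 (add !p3):
                ○ open, literals {p2=false, p3=false}.
              branch 1.2.2.2 (add p5):
                ○ open, literals {p2=false, p5=true}.
  branch 2 (add (p1 && ((p3 -> !p1) -> (p4 && p5)))):
    (p1 && ((p3 -> !p1) -> (p4 && p5))): α-rule — add p1, ((p3 -> !p1) -> (p4 && p5)).
    ((p3 -> !p1) -> (p4 && p5)): β-rule — branch into !(p3 -> !p1)  //  (p4 && p5).
      branch 2.1 (add !(p3 -> !p1)):
        !(p3 -> !p1): α-rule — add p3, !!p1.
        ○ open, literals {p1=true, p3=true}.
      branch 2.2 (add (p4 && p5)):
        (p4 && p5): α-rule — add p4, p5.
        ○ open, literals {p1=true, p4=true, p5=true}.
1 branch closed, 6 open.
Each open branch fixes some atoms; the unmentioned ones are free. Counting distinct full assignments: branch {p2=false, p5=true} (p4, p3, p1) contributes 8 new; branch {p2=false, p3=true} (p4, p5, p1) contributes 4 new; branch {p2=false, p3=false} (p4, p5, p1) contributes 4 new; branch {p2=false, p5=true} (p4, p3, p1) contributes 0 new; branch {p1=true, p3=true} (p4, p2, p5) contributes 4 new; branch {p1=true, p4=true, p5=true} (p2, p3) contributes 1 new. Total: 21.

21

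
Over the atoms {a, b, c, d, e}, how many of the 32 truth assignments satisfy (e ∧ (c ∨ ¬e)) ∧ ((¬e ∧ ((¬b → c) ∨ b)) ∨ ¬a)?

Initial set: {((e ∧ (c ∨ ¬e)) ∧ ((¬e ∧ ((¬b → c) ∨ b)) ∨ ¬a))}.
((e ∧ (c ∨ ¬e)) ∧ ((¬e ∧ ((¬b → c) ∨ b)) ∨ ¬a)): α-rule — add (e ∧ (c ∨ ¬e)), ((¬e ∧ ((¬b → c) ∨ b)) ∨ ¬a).
(e ∧ (c ∨ ¬e)): α-rule — add e, (c ∨ ¬e).
((¬e ∧ ((¬b → c) ∨ b)) ∨ ¬a): β-rule — branch into (¬e ∧ ((¬b → c) ∨ b))  //  ¬a.
  branch 1 (add (¬e ∧ ((¬b → c) ∨ b))):
    (¬e ∧ ((¬b → c) ∨ b)): α-rule — add ¬e, ((¬b → c) ∨ b).
    × closes — contains both e and ¬e.
  branch 2 (add ¬a):
    (c ∨ ¬e): β-rule — branch into c  //  ¬e.
      branch 2.1 (add c):
        ○ open, literals {a=false, c=true, e=true}.
      branch 2.2 (add ¬e):
        × closes — contains both e and ¬e.
2 branches closed, 1 open.
Each open branch fixes some atoms; the unmentioned ones are free. Counting distinct full assignments: branch {a=false, c=true, e=true} (b, d) contributes 4 new. Total: 4.

4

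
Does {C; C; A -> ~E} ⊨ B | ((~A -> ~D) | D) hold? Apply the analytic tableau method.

Yes

Initial set: {C; C; (A -> ~E); ~(B | ((~A -> ~D) | D))}.
~(B | ((~A -> ~D) | D)): α-rule — add ~B, ~((~A -> ~D) | D).
~((~A -> ~D) | D): α-rule — add ~(~A -> ~D), ~D.
~(~A -> ~D): α-rule — add ~A, ~~D.
× closes — contains both D and ~D.
All 1 branch closes.
Every branch closed, so the premises entail the conclusion.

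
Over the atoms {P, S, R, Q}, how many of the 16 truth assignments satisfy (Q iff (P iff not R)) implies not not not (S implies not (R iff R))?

12

Initial set: {((Q iff (P iff not R)) implies not not not (S implies not (R iff R)))}.
((Q iff (P iff not R)) implies not not not (S implies not (R iff R))): β-rule — branch into not (Q iff (P iff not R))  //  not not not (S implies not (R iff R)).
  branch 1 (add not (Q iff (P iff not R))):
    not (Q iff (P iff not R)): β-rule — branch into Q, not (P iff not R)  //  not Q, (P iff not R).
      branch 1.1 (add Q, not (P iff not R)):
        not (P iff not R): β-rule — branch into P, not not R  //  not P, not R.
          branch 1.1.1 (add P, not not R):
            ○ open, literals {P=T, Q=T, R=T}.
          branch 1.1.2 (add not P, not R):
            ○ open, literals {P=F, Q=T, R=F}.
      branch 1.2 (add not Q, (P iff not R)):
        (P iff not R): β-rule — branch into P, not R  //  not P, not not R.
          branch 1.2.1 (add P, not R):
            ○ open, literals {P=T, Q=F, R=F}.
          branch 1.2.2 (add not P, not not R):
            ○ open, literals {P=F, Q=F, R=T}.
  branch 2 (add not not not (S implies not (R iff R))):
    not not not (S implies not (R iff R)): drop double negation, giving not (S implies not (R iff R)).
    not (S implies not (R iff R)): α-rule — add S, not not (R iff R).
    not not (R iff R): β-rule — branch into R, R  //  not R, not R.
      branch 2.1 (add R, R):
        ○ open, literals {R=T, S=T}.
      branch 2.2 (add not R, not R):
        ○ open, literals {R=F, S=T}.
0 branches closed, 6 open.
Each open branch fixes some atoms; the unmentioned ones are free. Counting distinct full assignments: branch {P=T, Q=T, R=T} (S) contributes 2 new; branch {P=F, Q=T, R=F} (S) contributes 2 new; branch {P=T, Q=F, R=F} (S) contributes 2 new; branch {P=F, Q=F, R=T} (S) contributes 2 new; branch {R=T, S=T} (P, Q) contributes 2 new; branch {R=F, S=T} (P, Q) contributes 2 new. Total: 12.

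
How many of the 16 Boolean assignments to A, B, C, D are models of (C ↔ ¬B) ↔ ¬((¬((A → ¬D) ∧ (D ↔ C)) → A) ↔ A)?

Initial set: {((C ↔ ¬B) ↔ ¬((¬((A → ¬D) ∧ (D ↔ C)) → A) ↔ A))}.
((C ↔ ¬B) ↔ ¬((¬((A → ¬D) ∧ (D ↔ C)) → A) ↔ A)): β-rule — branch into (C ↔ ¬B), ¬((¬((A → ¬D) ∧ (D ↔ C)) → A) ↔ A)  //  ¬(C ↔ ¬B), ¬¬((¬((A → ¬D) ∧ (D ↔ C)) → A) ↔ A).
  branch 1 (add (C ↔ ¬B), ¬((¬((A → ¬D) ∧ (D ↔ C)) → A) ↔ A)):
    (C ↔ ¬B): β-rule — branch into C, ¬B  //  ¬C, ¬¬B.
      branch 1.1 (add C, ¬B):
        ¬((¬((A → ¬D) ∧ (D ↔ C)) → A) ↔ A): β-rule — branch into (¬((A → ¬D) ∧ (D ↔ C)) → A), ¬A  //  ¬(¬((A → ¬D) ∧ (D ↔ C)) → A), A.
          branch 1.1.1 (add (¬((A → ¬D) ∧ (D ↔ C)) → A), ¬A):
            (¬((A → ¬D) ∧ (D ↔ C)) → A): β-rule — branch into ¬¬((A → ¬D) ∧ (D ↔ C))  //  A.
              branch 1.1.1.1 (add ¬¬((A → ¬D) ∧ (D ↔ C))):
                ¬¬((A → ¬D) ∧ (D ↔ C)): α-rule — add (A → ¬D), (D ↔ C).
                (A → ¬D): β-rule — branch into ¬A  //  ¬D.
                  branch 1.1.1.1.1 (add ¬A):
                    (D ↔ C): β-rule — branch into D, C  //  ¬D, ¬C.
                      branch 1.1.1.1.1.1 (add D, C):
                        ○ open, literals {A=false, B=false, C=true, D=true}.
                      branch 1.1.1.1.1.2 (add ¬D, ¬C):
                        × closes — contains both C and ¬C.
                  branch 1.1.1.1.2 (add ¬D):
                    (D ↔ C): β-rule — branch into D, C  //  ¬D, ¬C.
                      branch 1.1.1.1.2.1 (add D, C):
                        × closes — contains both D and ¬D.
                      branch 1.1.1.1.2.2 (add ¬D, ¬C):
                        × closes — contains both C and ¬C.
              branch 1.1.1.2 (add A):
                × closes — contains both A and ¬A.
          branch 1.1.2 (add ¬(¬((A → ¬D) ∧ (D ↔ C)) → A), A):
            ¬(¬((A → ¬D) ∧ (D ↔ C)) → A): α-rule — add ¬((A → ¬D) ∧ (D ↔ C)), ¬A.
            × closes — contains both A and ¬A.
      branch 1.2 (add ¬C, ¬¬B):
        ¬((¬((A → ¬D) ∧ (D ↔ C)) → A) ↔ A): β-rule — branch into (¬((A → ¬D) ∧ (D ↔ C)) → A), ¬A  //  ¬(¬((A → ¬D) ∧ (D ↔ C)) → A), A.
          branch 1.2.1 (add (¬((A → ¬D) ∧ (D ↔ C)) → A), ¬A):
            (¬((A → ¬D) ∧ (D ↔ C)) → A): β-rule — branch into ¬¬((A → ¬D) ∧ (D ↔ C))  //  A.
              branch 1.2.1.1 (add ¬¬((A → ¬D) ∧ (D ↔ C))):
                ¬¬((A → ¬D) ∧ (D ↔ C)): α-rule — add (A → ¬D), (D ↔ C).
                (A → ¬D): β-rule — branch into ¬A  //  ¬D.
                  branch 1.2.1.1.1 (add ¬A):
                    (D ↔ C): β-rule — branch into D, C  //  ¬D, ¬C.
                      branch 1.2.1.1.1.1 (add D, C):
                        × closes — contains both C and ¬C.
                      branch 1.2.1.1.1.2 (add ¬D, ¬C):
                        ○ open, literals {A=false, B=true, C=false, D=false}.
                  branch 1.2.1.1.2 (add ¬D):
                    (D ↔ C): β-rule — branch into D, C  //  ¬D, ¬C.
                      branch 1.2.1.1.2.1 (add D, C):
                        × closes — contains both D and ¬D.
                      branch 1.2.1.1.2.2 (add ¬D, ¬C):
                        ○ open, literals {A=false, B=true, C=false, D=false}.
              branch 1.2.1.2 (add A):
                × closes — contains both A and ¬A.
          branch 1.2.2 (add ¬(¬((A → ¬D) ∧ (D ↔ C)) → A), A):
            ¬(¬((A → ¬D) ∧ (D ↔ C)) → A): α-rule — add ¬((A → ¬D) ∧ (D ↔ C)), ¬A.
            × closes — contains both A and ¬A.
  branch 2 (add ¬(C ↔ ¬B), ¬¬((¬((A → ¬D) ∧ (D ↔ C)) → A) ↔ A)):
    ¬(C ↔ ¬B): β-rule — branch into C, ¬¬B  //  ¬C, ¬B.
      branch 2.1 (add C, ¬¬B):
        ¬¬((¬((A → ¬D) ∧ (D ↔ C)) → A) ↔ A): β-rule — branch into (¬((A → ¬D) ∧ (D ↔ C)) → A), A  //  ¬(¬((A → ¬D) ∧ (D ↔ C)) → A), ¬A.
          branch 2.1.1 (add (¬((A → ¬D) ∧ (D ↔ C)) → A), A):
            (¬((A → ¬D) ∧ (D ↔ C)) → A): β-rule — branch into ¬¬((A → ¬D) ∧ (D ↔ C))  //  A.
              branch 2.1.1.1 (add ¬¬((A → ¬D) ∧ (D ↔ C))):
                ¬¬((A → ¬D) ∧ (D ↔ C)): α-rule — add (A → ¬D), (D ↔ C).
                (A → ¬D): β-rule — branch into ¬A  //  ¬D.
                  branch 2.1.1.1.1 (add ¬A):
                    × closes — contains both A and ¬A.
                  branch 2.1.1.1.2 (add ¬D):
                    (D ↔ C): β-rule — branch into D, C  //  ¬D, ¬C.
                      branch 2.1.1.1.2.1 (add D, C):
                        × closes — contains both D and ¬D.
                      branch 2.1.1.1.2.2 (add ¬D, ¬C):
                        × closes — contains both C and ¬C.
              branch 2.1.1.2 (add A):
                ○ open, literals {A=true, B=true, C=true}.
          branch 2.1.2 (add ¬(¬((A → ¬D) ∧ (D ↔ C)) → A), ¬A):
            ¬(¬((A → ¬D) ∧ (D ↔ C)) → A): α-rule — add ¬((A → ¬D) ∧ (D ↔ C)), ¬A.
            ¬((A → ¬D) ∧ (D ↔ C)): β-rule — branch into ¬(A → ¬D)  //  ¬(D ↔ C).
              branch 2.1.2.1 (add ¬(A → ¬D)):
                ¬(A → ¬D): α-rule — add A, ¬¬D.
                × closes — contains both A and ¬A.
              branch 2.1.2.2 (add ¬(D ↔ C)):
                ¬(D ↔ C): β-rule — branch into D, ¬C  //  ¬D, C.
                  branch 2.1.2.2.1 (add D, ¬C):
                    × closes — contains both C and ¬C.
                  branch 2.1.2.2.2 (add ¬D, C):
                    ○ open, literals {A=false, B=true, C=true, D=false}.
      branch 2.2 (add ¬C, ¬B):
        ¬¬((¬((A → ¬D) ∧ (D ↔ C)) → A) ↔ A): β-rule — branch into (¬((A → ¬D) ∧ (D ↔ C)) → A), A  //  ¬(¬((A → ¬D) ∧ (D ↔ C)) → A), ¬A.
          branch 2.2.1 (add (¬((A → ¬D) ∧ (D ↔ C)) → A), A):
            (¬((A → ¬D) ∧ (D ↔ C)) → A): β-rule — branch into ¬¬((A → ¬D) ∧ (D ↔ C))  //  A.
              branch 2.2.1.1 (add ¬¬((A → ¬D) ∧ (D ↔ C))):
                ¬¬((A → ¬D) ∧ (D ↔ C)): α-rule — add (A → ¬D), (D ↔ C).
                (A → ¬D): β-rule — branch into ¬A  //  ¬D.
                  branch 2.2.1.1.1 (add ¬A):
                    × closes — contains both A and ¬A.
                  branch 2.2.1.1.2 (add ¬D):
                    (D ↔ C): β-rule — branch into D, C  //  ¬D, ¬C.
                      branch 2.2.1.1.2.1 (add D, C):
                        × closes — contains both D and ¬D.
                      branch 2.2.1.1.2.2 (add ¬D, ¬C):
                        ○ open, literals {A=true, B=false, C=false, D=false}.
              branch 2.2.1.2 (add A):
                ○ open, literals {A=true, B=false, C=false}.
          branch 2.2.2 (add ¬(¬((A → ¬D) ∧ (D ↔ C)) → A), ¬A):
            ¬(¬((A → ¬D) ∧ (D ↔ C)) → A): α-rule — add ¬((A → ¬D) ∧ (D ↔ C)), ¬A.
            ¬((A → ¬D) ∧ (D ↔ C)): β-rule — branch into ¬(A → ¬D)  //  ¬(D ↔ C).
              branch 2.2.2.1 (add ¬(A → ¬D)):
                ¬(A → ¬D): α-rule — add A, ¬¬D.
                × closes — contains both A and ¬A.
              branch 2.2.2.2 (add ¬(D ↔ C)):
                ¬(D ↔ C): β-rule — branch into D, ¬C  //  ¬D, C.
                  branch 2.2.2.2.1 (add D, ¬C):
                    ○ open, literals {A=false, B=false, C=false, D=true}.
                  branch 2.2.2.2.2 (add ¬D, C):
                    × closes — contains both C and ¬C.
18 branches closed, 8 open.
Each open branch fixes some atoms; the unmentioned ones are free. Counting distinct full assignments: branch {A=false, B=false, C=true, D=true} (none free) contributes 1 new; branch {A=false, B=true, C=false, D=false} (none free) contributes 1 new; branch {A=false, B=true, C=false, D=false} (none free) contributes 0 new; branch {A=true, B=true, C=true} (D) contributes 2 new; branch {A=false, B=true, C=true, D=false} (none free) contributes 1 new; branch {A=true, B=false, C=false, D=false} (none free) contributes 1 new; branch {A=true, B=false, C=false} (D) contributes 1 new; branch {A=false, B=false, C=false, D=true} (none free) contributes 1 new. Total: 8.

8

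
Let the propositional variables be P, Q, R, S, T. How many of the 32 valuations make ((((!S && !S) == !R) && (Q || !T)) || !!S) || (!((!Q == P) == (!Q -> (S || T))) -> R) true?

Initial set: {(((((!S && !S) == !R) && (Q || !T)) || !!S) || (!((!Q == P) == (!Q -> (S || T))) -> R))}.
(((((!S && !S) == !R) && (Q || !T)) || !!S) || (!((!Q == P) == (!Q -> (S || T))) -> R)): β-rule — branch into ((((!S && !S) == !R) && (Q || !T)) || !!S)  //  (!((!Q == P) == (!Q -> (S || T))) -> R).
  branch 1 (add ((((!S && !S) == !R) && (Q || !T)) || !!S)):
    ((((!S && !S) == !R) && (Q || !T)) || !!S): β-rule — branch into (((!S && !S) == !R) && (Q || !T))  //  !!S.
      branch 1.1 (add (((!S && !S) == !R) && (Q || !T))):
        (((!S && !S) == !R) && (Q || !T)): α-rule — add ((!S && !S) == !R), (Q || !T).
        ((!S && !S) == !R): β-rule — branch into (!S && !S), !R  //  !(!S && !S), !!R.
          branch 1.1.1 (add (!S && !S), !R):
            (!S && !S): α-rule — add !S, !S.
            (Q || !T): β-rule — branch into Q  //  !T.
              branch 1.1.1.1 (add Q):
                ○ open, literals {Q=1, R=0, S=0}.
              branch 1.1.1.2 (add !T):
                ○ open, literals {R=0, S=0, T=0}.
          branch 1.1.2 (add !(!S && !S), !!R):
            (Q || !T): β-rule — branch into Q  //  !T.
              branch 1.1.2.1 (add Q):
                !(!S && !S): β-rule — branch into !!S  //  !!S.
                  branch 1.1.2.1.1 (add !!S):
                    ○ open, literals {Q=1, R=1, S=1}.
                  branch 1.1.2.1.2 (add !!S):
                    ○ open, literals {Q=1, R=1, S=1}.
              branch 1.1.2.2 (add !T):
                !(!S && !S): β-rule — branch into !!S  //  !!S.
                  branch 1.1.2.2.1 (add !!S):
                    ○ open, literals {R=1, S=1, T=0}.
                  branch 1.1.2.2.2 (add !!S):
                    ○ open, literals {R=1, S=1, T=0}.
      branch 1.2 (add !!S):
        !!S: drop double negation, giving S.
        ○ open, literals {S=1}.
  branch 2 (add (!((!Q == P) == (!Q -> (S || T))) -> R)):
    (!((!Q == P) == (!Q -> (S || T))) -> R): β-rule — branch into !!((!Q == P) == (!Q -> (S || T)))  //  R.
      branch 2.1 (add !!((!Q == P) == (!Q -> (S || T)))):
        !!((!Q == P) == (!Q -> (S || T))): β-rule — branch into (!Q == P), (!Q -> (S || T))  //  !(!Q == P), !(!Q -> (S || T)).
          branch 2.1.1 (add (!Q == P), (!Q -> (S || T))):
            (!Q == P): β-rule — branch into !Q, P  //  !!Q, !P.
              branch 2.1.1.1 (add !Q, P):
                (!Q -> (S || T)): β-rule — branch into !!Q  //  (S || T).
                  branch 2.1.1.1.1 (add !!Q):
                    × closes — contains both Q and !Q.
                  branch 2.1.1.1.2 (add (S || T)):
                    (S || T): β-rule — branch into S  //  T.
                      branch 2.1.1.1.2.1 (add S):
                        ○ open, literals {P=1, Q=0, S=1}.
                      branch 2.1.1.1.2.2 (add T):
                        ○ open, literals {P=1, Q=0, T=1}.
              branch 2.1.1.2 (add !!Q, !P):
                (!Q -> (S || T)): β-rule — branch into !!Q  //  (S || T).
                  branch 2.1.1.2.1 (add !!Q):
                    ○ open, literals {P=0, Q=1}.
                  branch 2.1.1.2.2 (add (S || T)):
                    (S || T): β-rule — branch into S  //  T.
                      branch 2.1.1.2.2.1 (add S):
                        ○ open, literals {P=0, Q=1, S=1}.
                      branch 2.1.1.2.2.2 (add T):
                        ○ open, literals {P=0, Q=1, T=1}.
          branch 2.1.2 (add !(!Q == P), !(!Q -> (S || T))):
            !(!Q -> (S || T)): α-rule — add !Q, !(S || T).
            !(S || T): α-rule — add !S, !T.
            !(!Q == P): β-rule — branch into !Q, !P  //  !!Q, P.
              branch 2.1.2.1 (add !Q, !P):
                ○ open, literals {P=0, Q=0, S=0, T=0}.
              branch 2.1.2.2 (add !!Q, P):
                × closes — contains both Q and !Q.
      branch 2.2 (add R):
        ○ open, literals {R=1}.
2 branches closed, 14 open.
Each open branch fixes some atoms; the unmentioned ones are free. Counting distinct full assignments: branch {Q=1, R=0, S=0} (P, T) contributes 4 new; branch {R=0, S=0, T=0} (P, Q) contributes 2 new; branch {Q=1, R=1, S=1} (P, T) contributes 4 new; branch {Q=1, R=1, S=1} (P, T) contributes 0 new; branch {R=1, S=1, T=0} (P, Q) contributes 2 new; branch {R=1, S=1, T=0} (P, Q) contributes 0 new; branch {S=1} (P, Q, R, T) contributes 10 new; branch {P=1, Q=0, S=1} (R, T) contributes 0 new; branch {P=1, Q=0, T=1} (R, S) contributes 2 new; branch {P=0, Q=1} (R, S, T) contributes 2 new; branch {P=0, Q=1, S=1} (R, T) contributes 0 new; branch {P=0, Q=1, T=1} (R, S) contributes 0 new; branch {P=0, Q=0, S=0, T=0} (R) contributes 1 new; branch {R=1} (P, Q, S, T) contributes 4 new. Total: 31.

31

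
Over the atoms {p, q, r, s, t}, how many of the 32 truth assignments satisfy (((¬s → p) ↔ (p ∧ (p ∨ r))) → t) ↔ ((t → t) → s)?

20

Initial set: {((((¬s → p) ↔ (p ∧ (p ∨ r))) → t) ↔ ((t → t) → s))}.
((((¬s → p) ↔ (p ∧ (p ∨ r))) → t) ↔ ((t → t) → s)): β-rule — branch into (((¬s → p) ↔ (p ∧ (p ∨ r))) → t), ((t → t) → s)  //  ¬(((¬s → p) ↔ (p ∧ (p ∨ r))) → t), ¬((t → t) → s).
  branch 1 (add (((¬s → p) ↔ (p ∧ (p ∨ r))) → t), ((t → t) → s)):
    (((¬s → p) ↔ (p ∧ (p ∨ r))) → t): β-rule — branch into ¬((¬s → p) ↔ (p ∧ (p ∨ r)))  //  t.
      branch 1.1 (add ¬((¬s → p) ↔ (p ∧ (p ∨ r)))):
        ((t → t) → s): β-rule — branch into ¬(t → t)  //  s.
          branch 1.1.1 (add ¬(t → t)):
            ¬(t → t): α-rule — add t, ¬t.
            × closes — contains both t and ¬t.
          branch 1.1.2 (add s):
            ¬((¬s → p) ↔ (p ∧ (p ∨ r))): β-rule — branch into (¬s → p), ¬(p ∧ (p ∨ r))  //  ¬(¬s → p), (p ∧ (p ∨ r)).
              branch 1.1.2.1 (add (¬s → p), ¬(p ∧ (p ∨ r))):
                (¬s → p): β-rule — branch into ¬¬s  //  p.
                  branch 1.1.2.1.1 (add ¬¬s):
                    ¬(p ∧ (p ∨ r)): β-rule — branch into ¬p  //  ¬(p ∨ r).
                      branch 1.1.2.1.1.1 (add ¬p):
                        ○ open, literals {p=false, s=true}.
                      branch 1.1.2.1.1.2 (add ¬(p ∨ r)):
                        ¬(p ∨ r): α-rule — add ¬p, ¬r.
                        ○ open, literals {p=false, r=false, s=true}.
                  branch 1.1.2.1.2 (add p):
                    ¬(p ∧ (p ∨ r)): β-rule — branch into ¬p  //  ¬(p ∨ r).
                      branch 1.1.2.1.2.1 (add ¬p):
                        × closes — contains both p and ¬p.
                      branch 1.1.2.1.2.2 (add ¬(p ∨ r)):
                        ¬(p ∨ r): α-rule — add ¬p, ¬r.
                        × closes — contains both p and ¬p.
              branch 1.1.2.2 (add ¬(¬s → p), (p ∧ (p ∨ r))):
                ¬(¬s → p): α-rule — add ¬s, ¬p.
                × closes — contains both s and ¬s.
      branch 1.2 (add t):
        ((t → t) → s): β-rule — branch into ¬(t → t)  //  s.
          branch 1.2.1 (add ¬(t → t)):
            ¬(t → t): α-rule — add t, ¬t.
            × closes — contains both t and ¬t.
          branch 1.2.2 (add s):
            ○ open, literals {s=true, t=true}.
  branch 2 (add ¬(((¬s → p) ↔ (p ∧ (p ∨ r))) → t), ¬((t → t) → s)):
    ¬(((¬s → p) ↔ (p ∧ (p ∨ r))) → t): α-rule — add ((¬s → p) ↔ (p ∧ (p ∨ r))), ¬t.
    ¬((t → t) → s): α-rule — add (t → t), ¬s.
    ((¬s → p) ↔ (p ∧ (p ∨ r))): β-rule — branch into (¬s → p), (p ∧ (p ∨ r))  //  ¬(¬s → p), ¬(p ∧ (p ∨ r)).
      branch 2.1 (add (¬s → p), (p ∧ (p ∨ r))):
        (p ∧ (p ∨ r)): α-rule — add p, (p ∨ r).
        (t → t): β-rule — branch into ¬t  //  t.
          branch 2.1.1 (add ¬t):
            (¬s → p): β-rule — branch into ¬¬s  //  p.
              branch 2.1.1.1 (add ¬¬s):
                × closes — contains both s and ¬s.
              branch 2.1.1.2 (add p):
                (p ∨ r): β-rule — branch into p  //  r.
                  branch 2.1.1.2.1 (add p):
                    ○ open, literals {p=true, s=false, t=false}.
                  branch 2.1.1.2.2 (add r):
                    ○ open, literals {p=true, r=true, s=false, t=false}.
          branch 2.1.2 (add t):
            × closes — contains both t and ¬t.
      branch 2.2 (add ¬(¬s → p), ¬(p ∧ (p ∨ r))):
        ¬(¬s → p): α-rule — add ¬s, ¬p.
        (t → t): β-rule — branch into ¬t  //  t.
          branch 2.2.1 (add ¬t):
            ¬(p ∧ (p ∨ r)): β-rule — branch into ¬p  //  ¬(p ∨ r).
              branch 2.2.1.1 (add ¬p):
                ○ open, literals {p=false, s=false, t=false}.
              branch 2.2.1.2 (add ¬(p ∨ r)):
                ¬(p ∨ r): α-rule — add ¬p, ¬r.
                ○ open, literals {p=false, r=false, s=false, t=false}.
          branch 2.2.2 (add t):
            × closes — contains both t and ¬t.
8 branches closed, 7 open.
Each open branch fixes some atoms; the unmentioned ones are free. Counting distinct full assignments: branch {p=false, s=true} (q, r, t) contributes 8 new; branch {p=false, r=false, s=true} (q, t) contributes 0 new; branch {s=true, t=true} (p, q, r) contributes 4 new; branch {p=true, s=false, t=false} (q, r) contributes 4 new; branch {p=true, r=true, s=false, t=false} (q) contributes 0 new; branch {p=false, s=false, t=false} (q, r) contributes 4 new; branch {p=false, r=false, s=false, t=false} (q) contributes 0 new. Total: 20.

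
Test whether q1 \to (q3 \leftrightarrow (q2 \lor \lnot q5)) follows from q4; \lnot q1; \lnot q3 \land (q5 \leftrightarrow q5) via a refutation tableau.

Yes

Initial set: {q4; \lnot q1; (\lnot q3 \land (q5 \leftrightarrow q5)); \lnot (q1 \to (q3 \leftrightarrow (q2 \lor \lnot q5)))}.
(\lnot q3 \land (q5 \leftrightarrow q5)): α-rule — add \lnot q3, (q5 \leftrightarrow q5).
\lnot (q1 \to (q3 \leftrightarrow (q2 \lor \lnot q5))): α-rule — add q1, \lnot (q3 \leftrightarrow (q2 \lor \lnot q5)).
× closes — contains both q1 and \lnot q1.
All 1 branch closes.
Every branch closed, so the premises entail the conclusion.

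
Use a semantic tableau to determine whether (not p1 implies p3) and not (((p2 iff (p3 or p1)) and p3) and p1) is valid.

Not valid

Assume the negation and expand:
Initial set: {not ((not p1 implies p3) and not (((p2 iff (p3 or p1)) and p3) and p1))}.
not ((not p1 implies p3) and not (((p2 iff (p3 or p1)) and p3) and p1)): β-rule — branch into not (not p1 implies p3)  //  not not (((p2 iff (p3 or p1)) and p3) and p1).
  branch 1 (add not (not p1 implies p3)):
    not (not p1 implies p3): α-rule — add not p1, not p3.
    ○ open, literals {p1=F, p3=F}.
  branch 2 (add not not (((p2 iff (p3 or p1)) and p3) and p1)):
    not not (((p2 iff (p3 or p1)) and p3) and p1): α-rule — add ((p2 iff (p3 or p1)) and p3), p1.
    ((p2 iff (p3 or p1)) and p3): α-rule — add (p2 iff (p3 or p1)), p3.
    (p2 iff (p3 or p1)): β-rule — branch into p2, (p3 or p1)  //  not p2, not (p3 or p1).
      branch 2.1 (add p2, (p3 or p1)):
        (p3 or p1): β-rule — branch into p3  //  p1.
          branch 2.1.1 (add p3):
            ○ open, literals {p1=T, p2=T, p3=T}.
          branch 2.1.2 (add p1):
            ○ open, literals {p1=T, p2=T, p3=T}.
      branch 2.2 (add not p2, not (p3 or p1)):
        not (p3 or p1): α-rule — add not p3, not p1.
        × closes — contains both p3 and not p3.
1 branch closed, 3 open.
An open branch gives a countermodel: p1=F, p3=F (unmentioned atoms arbitrary); under it the original formula is false.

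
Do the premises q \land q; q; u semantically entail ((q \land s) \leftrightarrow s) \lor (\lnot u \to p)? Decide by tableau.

Initial set: {(q \land q); q; u; \lnot (((q \land s) \leftrightarrow s) \lor (\lnot u \to p))}.
(q \land q): α-rule — add q, q.
\lnot (((q \land s) \leftrightarrow s) \lor (\lnot u \to p)): α-rule — add \lnot ((q \land s) \leftrightarrow s), \lnot (\lnot u \to p).
\lnot (\lnot u \to p): α-rule — add \lnot u, \lnot p.
× closes — contains both u and \lnot u.
All 1 branch closes.
Every branch closed, so the premises entail the conclusion.

Yes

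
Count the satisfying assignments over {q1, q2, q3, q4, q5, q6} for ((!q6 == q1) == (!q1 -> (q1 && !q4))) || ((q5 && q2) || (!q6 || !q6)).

Initial set: {(((!q6 == q1) == (!q1 -> (q1 && !q4))) || ((q5 && q2) || (!q6 || !q6)))}.
(((!q6 == q1) == (!q1 -> (q1 && !q4))) || ((q5 && q2) || (!q6 || !q6))): β-rule — branch into ((!q6 == q1) == (!q1 -> (q1 && !q4)))  //  ((q5 && q2) || (!q6 || !q6)).
  branch 1 (add ((!q6 == q1) == (!q1 -> (q1 && !q4)))):
    ((!q6 == q1) == (!q1 -> (q1 && !q4))): β-rule — branch into (!q6 == q1), (!q1 -> (q1 && !q4))  //  !(!q6 == q1), !(!q1 -> (q1 && !q4)).
      branch 1.1 (add (!q6 == q1), (!q1 -> (q1 && !q4))):
        (!q6 == q1): β-rule — branch into !q6, q1  //  !!q6, !q1.
          branch 1.1.1 (add !q6, q1):
            (!q1 -> (q1 && !q4)): β-rule — branch into !!q1  //  (q1 && !q4).
              branch 1.1.1.1 (add !!q1):
                ○ open, literals {q1=true, q6=false}.
              branch 1.1.1.2 (add (q1 && !q4)):
                (q1 && !q4): α-rule — add q1, !q4.
                ○ open, literals {q1=true, q4=false, q6=false}.
          branch 1.1.2 (add !!q6, !q1):
            (!q1 -> (q1 && !q4)): β-rule — branch into !!q1  //  (q1 && !q4).
              branch 1.1.2.1 (add !!q1):
                × closes — contains both q1 and !q1.
              branch 1.1.2.2 (add (q1 && !q4)):
                (q1 && !q4): α-rule — add q1, !q4.
                × closes — contains both q1 and !q1.
      branch 1.2 (add !(!q6 == q1), !(!q1 -> (q1 && !q4))):
        !(!q1 -> (q1 && !q4)): α-rule — add !q1, !(q1 && !q4).
        !(!q6 == q1): β-rule — branch into !q6, !q1  //  !!q6, q1.
          branch 1.2.1 (add !q6, !q1):
            !(q1 && !q4): β-rule — branch into !q1  //  !!q4.
              branch 1.2.1.1 (add !q1):
                ○ open, literals {q1=false, q6=false}.
              branch 1.2.1.2 (add !!q4):
                ○ open, literals {q1=false, q4=true, q6=false}.
          branch 1.2.2 (add !!q6, q1):
            × closes — contains both q1 and !q1.
  branch 2 (add ((q5 && q2) || (!q6 || !q6))):
    ((q5 && q2) || (!q6 || !q6)): β-rule — branch into (q5 && q2)  //  (!q6 || !q6).
      branch 2.1 (add (q5 && q2)):
        (q5 && q2): α-rule — add q5, q2.
        ○ open, literals {q2=true, q5=true}.
      branch 2.2 (add (!q6 || !q6)):
        (!q6 || !q6): β-rule — branch into !q6  //  !q6.
          branch 2.2.1 (add !q6):
            ○ open, literals {q6=false}.
          branch 2.2.2 (add !q6):
            ○ open, literals {q6=false}.
3 branches closed, 7 open.
Each open branch fixes some atoms; the unmentioned ones are free. Counting distinct full assignments: branch {q1=true, q6=false} (q2, q3, q4, q5) contributes 16 new; branch {q1=true, q4=false, q6=false} (q2, q3, q5) contributes 0 new; branch {q1=false, q6=false} (q2, q3, q4, q5) contributes 16 new; branch {q1=false, q4=true, q6=false} (q2, q3, q5) contributes 0 new; branch {q2=true, q5=true} (q1, q3, q4, q6) contributes 8 new; branch {q6=false} (q1, q2, q3, q4, q5) contributes 0 new; branch {q6=false} (q1, q2, q3, q4, q5) contributes 0 new. Total: 40.

40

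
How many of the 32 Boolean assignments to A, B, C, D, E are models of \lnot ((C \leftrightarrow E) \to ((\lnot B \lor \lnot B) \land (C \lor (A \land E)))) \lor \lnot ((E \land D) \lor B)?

Initial set: {T (\lnot ((C \leftrightarrow E) \to ((\lnot B \lor \lnot B) \land (C \lor (A \land E)))) \lor \lnot ((E \land D) \lor B))}.
T (\lnot ((C \leftrightarrow E) \to ((\lnot B \lor \lnot B) \land (C \lor (A \land E)))) \lor \lnot ((E \land D) \lor B)): β-rule — branch into T \lnot ((C \leftrightarrow E) \to ((\lnot B \lor \lnot B) \land (C \lor (A \land E))))  //  T \lnot ((E \land D) \lor B).
  branch 1 (add T \lnot ((C \leftrightarrow E) \to ((\lnot B \lor \lnot B) \land (C \lor (A \land E))))):
    T \lnot ((C \leftrightarrow E) \to ((\lnot B \lor \lnot B) \land (C \lor (A \land E)))): α-rule — add T (C \leftrightarrow E), F ((\lnot B \lor \lnot B) \land (C \lor (A \land E))).
    T (C \leftrightarrow E): β-rule — branch into T C, T E  //  F C, F E.
      branch 1.1 (add T C, T E):
        F ((\lnot B \lor \lnot B) \land (C \lor (A \land E))): β-rule — branch into F (\lnot B \lor \lnot B)  //  F (C \lor (A \land E)).
          branch 1.1.1 (add F (\lnot B \lor \lnot B)):
            F (\lnot B \lor \lnot B): α-rule — add F \lnot B, F \lnot B.
            ○ open, literals {B=true, C=true, E=true}.
          branch 1.1.2 (add F (C \lor (A \land E))):
            F (C \lor (A \land E)): α-rule — add F C, F (A \land E).
            × closes — contains both C and \lnot C.
      branch 1.2 (add F C, F E):
        F ((\lnot B \lor \lnot B) \land (C \lor (A \land E))): β-rule — branch into F (\lnot B \lor \lnot B)  //  F (C \lor (A \land E)).
          branch 1.2.1 (add F (\lnot B \lor \lnot B)):
            F (\lnot B \lor \lnot B): α-rule — add F \lnot B, F \lnot B.
            ○ open, literals {B=true, C=false, E=false}.
          branch 1.2.2 (add F (C \lor (A \land E))):
            F (C \lor (A \land E)): α-rule — add F C, F (A \land E).
            F (A \land E): β-rule — branch into F A  //  F E.
              branch 1.2.2.1 (add F A):
                ○ open, literals {A=false, C=false, E=false}.
              branch 1.2.2.2 (add F E):
                ○ open, literals {C=false, E=false}.
  branch 2 (add T \lnot ((E \land D) \lor B)):
    T \lnot ((E \land D) \lor B): α-rule — add F (E \land D), F B.
    F (E \land D): β-rule — branch into F E  //  F D.
      branch 2.1 (add F E):
        ○ open, literals {B=false, E=false}.
      branch 2.2 (add F D):
        ○ open, literals {B=false, D=false}.
1 branch closed, 6 open.
Each open branch fixes some atoms; the unmentioned ones are free. Counting distinct full assignments: branch {B=true, C=true, E=true} (A, D) contributes 4 new; branch {B=true, C=false, E=false} (A, D) contributes 4 new; branch {A=false, C=false, E=false} (B, D) contributes 2 new; branch {C=false, E=false} (A, B, D) contributes 2 new; branch {B=false, E=false} (A, C, D) contributes 4 new; branch {B=false, D=false} (A, C, E) contributes 4 new. Total: 20.

20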